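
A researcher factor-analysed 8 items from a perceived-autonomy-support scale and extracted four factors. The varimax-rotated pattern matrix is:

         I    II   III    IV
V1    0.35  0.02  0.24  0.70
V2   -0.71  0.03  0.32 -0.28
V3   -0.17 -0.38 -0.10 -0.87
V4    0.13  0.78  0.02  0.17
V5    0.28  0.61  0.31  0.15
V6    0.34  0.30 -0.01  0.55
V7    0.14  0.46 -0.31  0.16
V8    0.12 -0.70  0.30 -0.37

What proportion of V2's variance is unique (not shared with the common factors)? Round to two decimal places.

h² = (-0.71)² + 0.03² + 0.32² + (-0.28)² = 0.5041 + 0.0009 + 0.1024 + 0.0784 = 0.6858
Uniqueness u² = 1 − h² = 1 − 0.6858 = 0.3142

0.31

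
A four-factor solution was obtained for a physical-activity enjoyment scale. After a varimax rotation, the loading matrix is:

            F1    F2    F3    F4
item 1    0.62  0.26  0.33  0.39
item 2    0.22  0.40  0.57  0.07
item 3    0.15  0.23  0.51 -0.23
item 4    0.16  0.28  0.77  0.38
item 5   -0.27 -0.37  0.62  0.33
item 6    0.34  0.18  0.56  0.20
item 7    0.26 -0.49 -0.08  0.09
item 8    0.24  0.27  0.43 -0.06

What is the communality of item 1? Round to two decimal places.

h² = 0.62² + 0.26² + 0.33² + 0.39² = 0.3844 + 0.0676 + 0.1089 + 0.1521 = 0.7130

0.71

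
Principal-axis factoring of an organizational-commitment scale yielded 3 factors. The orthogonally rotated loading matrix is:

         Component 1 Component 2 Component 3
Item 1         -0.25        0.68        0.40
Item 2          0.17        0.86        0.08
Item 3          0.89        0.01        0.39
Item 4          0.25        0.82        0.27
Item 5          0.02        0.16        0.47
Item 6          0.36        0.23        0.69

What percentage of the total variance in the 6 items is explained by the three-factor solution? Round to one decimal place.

SS loadings by factor: 1.0760, 1.9530, 1.0884; total = 4.1174.
Total variance with 6 standardized items is 6, so the solution explains 4.1174/6 = 0.6862 = 68.62%.

68.6%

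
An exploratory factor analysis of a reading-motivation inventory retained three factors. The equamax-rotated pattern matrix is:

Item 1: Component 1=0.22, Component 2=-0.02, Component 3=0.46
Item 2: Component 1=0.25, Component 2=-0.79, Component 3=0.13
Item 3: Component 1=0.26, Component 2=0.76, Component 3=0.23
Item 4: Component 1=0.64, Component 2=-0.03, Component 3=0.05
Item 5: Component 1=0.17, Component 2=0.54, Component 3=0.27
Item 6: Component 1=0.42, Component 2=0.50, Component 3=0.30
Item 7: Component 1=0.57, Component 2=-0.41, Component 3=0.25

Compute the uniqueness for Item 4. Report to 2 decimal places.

h² = 0.64² + (-0.03)² + 0.05² = 0.4096 + 0.0009 + 0.0025 = 0.4130
Uniqueness u² = 1 − h² = 1 − 0.4130 = 0.5870

0.59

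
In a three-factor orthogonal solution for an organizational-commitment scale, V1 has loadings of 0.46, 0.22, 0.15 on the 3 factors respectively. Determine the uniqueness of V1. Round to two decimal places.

0.72

h² = 0.46² + 0.22² + 0.15² = 0.2116 + 0.0484 + 0.0225 = 0.2825
Uniqueness u² = 1 − h² = 1 − 0.2825 = 0.7175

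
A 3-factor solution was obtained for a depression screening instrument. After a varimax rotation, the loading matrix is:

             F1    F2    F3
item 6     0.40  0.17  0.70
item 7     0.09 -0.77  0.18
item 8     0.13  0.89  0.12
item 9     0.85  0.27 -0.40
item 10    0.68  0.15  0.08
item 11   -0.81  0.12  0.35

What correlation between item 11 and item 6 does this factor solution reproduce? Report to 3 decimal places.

r̂ = Σ λ_i·λ_j across factors = (-0.81)(0.40) + (0.12)(0.17) + (0.35)(0.70)
  = -0.3240 +0.0204 +0.2450 = -0.0586

-0.059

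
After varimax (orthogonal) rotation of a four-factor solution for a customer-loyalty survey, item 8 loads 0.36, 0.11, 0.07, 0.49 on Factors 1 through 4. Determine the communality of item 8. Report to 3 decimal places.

h² = 0.36² + 0.11² + 0.07² + 0.49² = 0.1296 + 0.0121 + 0.0049 + 0.2401 = 0.3867

0.387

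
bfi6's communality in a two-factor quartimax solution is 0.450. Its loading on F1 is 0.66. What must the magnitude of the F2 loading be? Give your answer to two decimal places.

Under orthogonal rotation h² = Σλ², so λ_F2² = h² − (0.4356) = 0.450 − 0.4356 = 0.0144.
|λ| = √0.0144 = 0.1200.

0.12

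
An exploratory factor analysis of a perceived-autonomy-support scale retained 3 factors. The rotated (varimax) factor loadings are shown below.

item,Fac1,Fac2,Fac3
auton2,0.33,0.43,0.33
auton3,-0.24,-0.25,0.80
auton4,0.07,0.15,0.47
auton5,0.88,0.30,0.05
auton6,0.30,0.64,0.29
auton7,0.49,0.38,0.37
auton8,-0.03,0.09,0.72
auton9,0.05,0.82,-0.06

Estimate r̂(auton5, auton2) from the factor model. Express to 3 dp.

r̂ = Σ λ_i·λ_j across factors = (0.88)(0.33) + (0.30)(0.43) + (0.05)(0.33)
  = +0.2904 +0.1290 +0.0165 = 0.4359

0.436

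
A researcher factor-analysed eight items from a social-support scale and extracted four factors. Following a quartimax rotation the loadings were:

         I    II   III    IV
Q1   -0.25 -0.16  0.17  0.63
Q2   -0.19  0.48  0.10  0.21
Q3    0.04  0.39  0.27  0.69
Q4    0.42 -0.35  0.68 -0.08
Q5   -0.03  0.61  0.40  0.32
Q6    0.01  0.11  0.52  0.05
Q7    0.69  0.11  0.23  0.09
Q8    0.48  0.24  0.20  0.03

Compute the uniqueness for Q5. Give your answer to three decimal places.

0.365

h² = (-0.03)² + 0.61² + 0.40² + 0.32² = 0.0009 + 0.3721 + 0.1600 + 0.1024 = 0.6354
Uniqueness u² = 1 − h² = 1 − 0.6354 = 0.3646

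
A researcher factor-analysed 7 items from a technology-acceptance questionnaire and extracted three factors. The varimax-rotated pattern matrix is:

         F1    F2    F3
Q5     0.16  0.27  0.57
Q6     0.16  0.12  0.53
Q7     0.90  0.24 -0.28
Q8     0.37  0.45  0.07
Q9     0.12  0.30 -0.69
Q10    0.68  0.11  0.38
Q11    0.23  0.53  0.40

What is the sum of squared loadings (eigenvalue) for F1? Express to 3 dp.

SS loadings for F1 = 0.16² + 0.16² + 0.90² + 0.37² + 0.12² + 0.68² + 0.23² = 0.0256 + 0.0256 + 0.8100 + 0.1369 + 0.0144 + 0.4624 + 0.0529 = 1.5278

1.528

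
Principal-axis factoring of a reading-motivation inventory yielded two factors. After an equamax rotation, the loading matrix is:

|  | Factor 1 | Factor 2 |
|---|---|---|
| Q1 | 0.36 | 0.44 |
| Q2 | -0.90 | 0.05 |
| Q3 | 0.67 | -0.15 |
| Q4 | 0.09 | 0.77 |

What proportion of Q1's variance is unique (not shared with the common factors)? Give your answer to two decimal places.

0.68

h² = 0.36² + 0.44² = 0.1296 + 0.1936 = 0.3232
Uniqueness u² = 1 − h² = 1 − 0.3232 = 0.6768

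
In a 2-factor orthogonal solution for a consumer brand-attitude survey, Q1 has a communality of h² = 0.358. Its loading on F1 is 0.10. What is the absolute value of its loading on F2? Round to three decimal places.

0.590

Under orthogonal rotation h² = Σλ², so λ_F2² = h² − (0.0100) = 0.358 − 0.0100 = 0.3480.
|λ| = √0.3480 = 0.5899.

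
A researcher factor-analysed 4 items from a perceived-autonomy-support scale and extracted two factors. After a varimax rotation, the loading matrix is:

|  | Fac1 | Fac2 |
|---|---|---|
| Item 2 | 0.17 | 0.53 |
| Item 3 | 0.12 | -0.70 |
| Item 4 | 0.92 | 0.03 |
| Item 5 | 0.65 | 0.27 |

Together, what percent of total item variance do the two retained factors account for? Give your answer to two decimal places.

Communalities: 0.3098, 0.5044, 0.8473, 0.4954; Σh² = 2.1569.
Total variance with 4 standardized items is 4, so the solution explains 2.1569/4 = 0.5392 = 53.92%.

53.92%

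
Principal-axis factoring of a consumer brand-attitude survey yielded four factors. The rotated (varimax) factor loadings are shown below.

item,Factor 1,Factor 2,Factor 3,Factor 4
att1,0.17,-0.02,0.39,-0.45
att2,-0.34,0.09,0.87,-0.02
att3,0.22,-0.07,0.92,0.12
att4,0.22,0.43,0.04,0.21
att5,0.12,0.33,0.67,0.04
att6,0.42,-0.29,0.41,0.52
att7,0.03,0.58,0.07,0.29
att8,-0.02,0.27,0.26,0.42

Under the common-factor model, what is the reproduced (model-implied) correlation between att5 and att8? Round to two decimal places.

r̂ = Σ λ_i·λ_j across factors = (0.12)(-0.02) + (0.33)(0.27) + (0.67)(0.26) + (0.04)(0.42)
  = -0.0024 +0.0891 +0.1742 +0.0168 = 0.2777

0.28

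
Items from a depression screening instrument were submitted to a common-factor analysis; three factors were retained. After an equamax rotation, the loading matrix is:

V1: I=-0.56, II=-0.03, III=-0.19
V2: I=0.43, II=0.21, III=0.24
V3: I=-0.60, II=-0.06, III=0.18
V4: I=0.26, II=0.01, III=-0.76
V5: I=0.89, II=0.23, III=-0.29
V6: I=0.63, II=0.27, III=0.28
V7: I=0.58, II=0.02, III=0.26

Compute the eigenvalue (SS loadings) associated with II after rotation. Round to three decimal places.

SS loadings for II = (-0.03)² + 0.21² + (-0.06)² + 0.01² + 0.23² + 0.27² + 0.02² = 0.0009 + 0.0441 + 0.0036 + 0.0001 + 0.0529 + 0.0729 + 0.0004 = 0.1749

0.175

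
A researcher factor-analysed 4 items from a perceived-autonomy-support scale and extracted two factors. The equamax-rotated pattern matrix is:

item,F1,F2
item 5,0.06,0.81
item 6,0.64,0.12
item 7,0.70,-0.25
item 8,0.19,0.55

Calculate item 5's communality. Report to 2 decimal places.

h² = 0.06² + 0.81² = 0.0036 + 0.6561 = 0.6597

0.66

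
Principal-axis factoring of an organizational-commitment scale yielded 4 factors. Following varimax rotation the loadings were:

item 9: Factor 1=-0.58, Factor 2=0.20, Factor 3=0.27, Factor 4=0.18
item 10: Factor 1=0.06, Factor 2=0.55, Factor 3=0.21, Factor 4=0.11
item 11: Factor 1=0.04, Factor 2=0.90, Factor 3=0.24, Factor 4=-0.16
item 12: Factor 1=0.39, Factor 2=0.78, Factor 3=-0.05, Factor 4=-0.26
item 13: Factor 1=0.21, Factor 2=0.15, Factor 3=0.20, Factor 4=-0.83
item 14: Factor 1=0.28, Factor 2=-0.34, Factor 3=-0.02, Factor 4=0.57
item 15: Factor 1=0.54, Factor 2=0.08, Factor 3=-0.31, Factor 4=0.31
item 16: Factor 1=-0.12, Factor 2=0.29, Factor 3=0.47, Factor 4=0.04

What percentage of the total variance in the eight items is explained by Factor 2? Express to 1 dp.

SS loadings for Factor 2 = 0.20² + 0.55² + 0.90² + 0.78² + 0.15² + (-0.34)² + 0.08² + 0.29² = 1.9895
With 8 standardized items, total variance = 8. Proportion = 1.9895/8 = 0.2487 → 24.87%.

24.9%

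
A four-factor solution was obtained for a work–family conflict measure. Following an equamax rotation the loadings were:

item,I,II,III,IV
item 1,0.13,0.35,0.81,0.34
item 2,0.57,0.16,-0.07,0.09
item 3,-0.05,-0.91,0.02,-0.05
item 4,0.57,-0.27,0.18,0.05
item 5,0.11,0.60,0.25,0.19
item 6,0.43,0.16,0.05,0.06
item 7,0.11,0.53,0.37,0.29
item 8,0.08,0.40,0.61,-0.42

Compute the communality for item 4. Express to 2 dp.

h² = 0.57² + (-0.27)² + 0.18² + 0.05² = 0.3249 + 0.0729 + 0.0324 + 0.0025 = 0.4327

0.43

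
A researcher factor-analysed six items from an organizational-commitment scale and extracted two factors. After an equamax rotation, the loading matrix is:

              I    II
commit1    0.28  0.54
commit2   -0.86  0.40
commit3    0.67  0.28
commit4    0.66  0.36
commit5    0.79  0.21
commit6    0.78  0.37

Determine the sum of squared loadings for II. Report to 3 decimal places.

0.841

SS loadings for II = 0.54² + 0.40² + 0.28² + 0.36² + 0.21² + 0.37² = 0.2916 + 0.1600 + 0.0784 + 0.1296 + 0.0441 + 0.1369 = 0.8406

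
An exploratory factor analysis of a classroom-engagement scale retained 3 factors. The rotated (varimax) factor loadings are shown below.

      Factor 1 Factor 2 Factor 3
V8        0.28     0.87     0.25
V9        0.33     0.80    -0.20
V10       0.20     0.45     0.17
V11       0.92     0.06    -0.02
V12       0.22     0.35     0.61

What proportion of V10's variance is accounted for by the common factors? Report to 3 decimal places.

0.271

h² = 0.20² + 0.45² + 0.17² = 0.0400 + 0.2025 + 0.0289 = 0.2714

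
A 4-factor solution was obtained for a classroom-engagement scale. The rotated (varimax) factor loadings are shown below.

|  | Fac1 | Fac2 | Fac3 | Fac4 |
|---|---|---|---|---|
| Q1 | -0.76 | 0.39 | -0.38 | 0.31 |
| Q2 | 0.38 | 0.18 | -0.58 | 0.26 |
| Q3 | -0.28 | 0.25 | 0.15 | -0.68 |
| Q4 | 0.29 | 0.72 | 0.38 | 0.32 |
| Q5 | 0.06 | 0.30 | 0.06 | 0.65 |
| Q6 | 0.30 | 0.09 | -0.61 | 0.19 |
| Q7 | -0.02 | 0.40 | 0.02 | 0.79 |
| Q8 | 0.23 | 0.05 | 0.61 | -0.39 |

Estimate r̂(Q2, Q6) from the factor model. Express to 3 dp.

r̂ = Σ λ_i·λ_j across factors = (0.38)(0.30) + (0.18)(0.09) + (-0.58)(-0.61) + (0.26)(0.19)
  = +0.1140 +0.0162 +0.3538 +0.0494 = 0.5334

0.533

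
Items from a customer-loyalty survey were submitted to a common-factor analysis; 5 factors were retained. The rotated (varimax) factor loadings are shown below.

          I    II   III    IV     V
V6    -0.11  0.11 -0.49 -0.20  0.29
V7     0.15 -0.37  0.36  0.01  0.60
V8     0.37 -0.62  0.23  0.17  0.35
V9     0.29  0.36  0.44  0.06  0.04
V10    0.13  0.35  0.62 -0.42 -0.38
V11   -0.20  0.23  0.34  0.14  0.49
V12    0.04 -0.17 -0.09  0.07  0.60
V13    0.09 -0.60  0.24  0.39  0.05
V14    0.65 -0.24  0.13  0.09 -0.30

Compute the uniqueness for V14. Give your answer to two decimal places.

h² = 0.65² + (-0.24)² + 0.13² + 0.09² + (-0.30)² = 0.4225 + 0.0576 + 0.0169 + 0.0081 + 0.0900 = 0.5951
Uniqueness u² = 1 − h² = 1 − 0.5951 = 0.4049

0.40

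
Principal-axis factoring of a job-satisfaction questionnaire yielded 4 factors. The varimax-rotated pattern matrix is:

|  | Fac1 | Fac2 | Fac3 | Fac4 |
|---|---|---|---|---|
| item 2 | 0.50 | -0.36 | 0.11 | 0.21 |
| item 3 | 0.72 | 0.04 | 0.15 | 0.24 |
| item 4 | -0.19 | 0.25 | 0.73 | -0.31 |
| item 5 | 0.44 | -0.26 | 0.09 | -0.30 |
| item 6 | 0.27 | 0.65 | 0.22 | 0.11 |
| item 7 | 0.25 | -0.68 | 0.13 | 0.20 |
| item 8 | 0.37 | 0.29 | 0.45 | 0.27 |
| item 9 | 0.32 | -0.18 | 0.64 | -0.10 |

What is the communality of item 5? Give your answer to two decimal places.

h² = 0.44² + (-0.26)² + 0.09² + (-0.30)² = 0.1936 + 0.0676 + 0.0081 + 0.0900 = 0.3593

0.36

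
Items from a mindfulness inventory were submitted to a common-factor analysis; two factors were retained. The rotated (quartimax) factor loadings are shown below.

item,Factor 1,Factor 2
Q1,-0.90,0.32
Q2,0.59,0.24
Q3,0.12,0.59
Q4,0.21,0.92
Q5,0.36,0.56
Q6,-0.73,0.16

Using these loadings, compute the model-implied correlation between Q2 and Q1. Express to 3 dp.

-0.454

r̂ = Σ λ_i·λ_j across factors = (0.59)(-0.90) + (0.24)(0.32)
  = -0.5310 +0.0768 = -0.4542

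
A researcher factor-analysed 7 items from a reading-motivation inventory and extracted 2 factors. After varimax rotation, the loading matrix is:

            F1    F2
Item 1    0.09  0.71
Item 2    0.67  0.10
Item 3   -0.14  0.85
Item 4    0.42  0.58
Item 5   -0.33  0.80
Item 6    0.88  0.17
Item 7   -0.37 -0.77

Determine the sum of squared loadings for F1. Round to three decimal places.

1.673

SS loadings for F1 = 0.09² + 0.67² + (-0.14)² + 0.42² + (-0.33)² + 0.88² + (-0.37)² = 0.0081 + 0.4489 + 0.0196 + 0.1764 + 0.1089 + 0.7744 + 0.1369 = 1.6732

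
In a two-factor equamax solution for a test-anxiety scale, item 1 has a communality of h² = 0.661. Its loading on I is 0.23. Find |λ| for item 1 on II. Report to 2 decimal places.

Under orthogonal rotation h² = Σλ², so λ_II² = h² − (0.0529) = 0.661 − 0.0529 = 0.6081.
|λ| = √0.6081 = 0.7798.

0.78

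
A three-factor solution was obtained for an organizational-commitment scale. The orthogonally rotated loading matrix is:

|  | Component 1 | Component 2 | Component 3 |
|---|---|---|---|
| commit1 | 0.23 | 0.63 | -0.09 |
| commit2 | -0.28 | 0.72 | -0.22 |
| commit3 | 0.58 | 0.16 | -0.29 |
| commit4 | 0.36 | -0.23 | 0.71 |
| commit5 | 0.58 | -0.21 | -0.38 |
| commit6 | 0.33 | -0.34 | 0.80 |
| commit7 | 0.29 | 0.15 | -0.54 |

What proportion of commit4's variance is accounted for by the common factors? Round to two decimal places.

0.69

h² = 0.36² + (-0.23)² + 0.71² = 0.1296 + 0.0529 + 0.5041 = 0.6866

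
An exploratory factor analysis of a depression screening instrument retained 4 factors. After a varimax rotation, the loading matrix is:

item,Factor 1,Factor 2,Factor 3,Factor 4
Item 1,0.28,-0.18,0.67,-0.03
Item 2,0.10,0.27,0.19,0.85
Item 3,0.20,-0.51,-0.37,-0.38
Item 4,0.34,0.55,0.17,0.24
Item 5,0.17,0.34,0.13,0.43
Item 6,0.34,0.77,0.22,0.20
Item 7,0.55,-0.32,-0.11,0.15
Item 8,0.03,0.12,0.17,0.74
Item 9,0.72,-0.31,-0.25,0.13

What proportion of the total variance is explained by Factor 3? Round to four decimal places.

SS loadings for Factor 3 = 0.67² + 0.19² + (-0.37)² + 0.17² + 0.13² + 0.22² + (-0.11)² + 0.17² + (-0.25)² = 0.8196
Proportion of variance = 0.8196 / 9 = 0.0911.

0.0911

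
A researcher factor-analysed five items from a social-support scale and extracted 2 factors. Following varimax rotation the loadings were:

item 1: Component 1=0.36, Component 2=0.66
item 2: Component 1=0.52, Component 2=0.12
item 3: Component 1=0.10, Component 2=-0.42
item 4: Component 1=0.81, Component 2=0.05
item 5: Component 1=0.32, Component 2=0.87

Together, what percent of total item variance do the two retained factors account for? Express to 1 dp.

SS loadings by factor: 1.1685, 1.3858; total = 2.5543.
Total variance with 5 standardized items is 5, so the solution explains 2.5543/5 = 0.5109 = 51.09%.

51.1%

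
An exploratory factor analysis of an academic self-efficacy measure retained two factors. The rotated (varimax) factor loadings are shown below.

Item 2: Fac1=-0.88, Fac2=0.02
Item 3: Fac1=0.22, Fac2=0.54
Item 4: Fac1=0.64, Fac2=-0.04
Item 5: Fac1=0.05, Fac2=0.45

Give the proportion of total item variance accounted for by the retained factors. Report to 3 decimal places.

0.433

Communalities: 0.7748, 0.3400, 0.4112, 0.2050; Σh² = 1.7310.
Total variance with 4 standardized items is 4, so the solution explains 1.7310/4 = 0.4327.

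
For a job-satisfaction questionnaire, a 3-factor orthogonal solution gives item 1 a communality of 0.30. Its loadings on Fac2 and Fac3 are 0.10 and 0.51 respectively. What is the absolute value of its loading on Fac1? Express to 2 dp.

Under orthogonal rotation h² = Σλ², so λ_Fac1² = h² − (0.2701) = 0.30 − 0.2701 = 0.0299.
|λ| = √0.0299 = 0.1729.

0.17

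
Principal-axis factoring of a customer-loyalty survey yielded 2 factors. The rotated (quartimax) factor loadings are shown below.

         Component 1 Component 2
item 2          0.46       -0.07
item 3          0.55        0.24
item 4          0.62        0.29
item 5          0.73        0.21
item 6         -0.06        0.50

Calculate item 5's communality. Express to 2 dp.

0.58

h² = 0.73² + 0.21² = 0.5329 + 0.0441 = 0.5770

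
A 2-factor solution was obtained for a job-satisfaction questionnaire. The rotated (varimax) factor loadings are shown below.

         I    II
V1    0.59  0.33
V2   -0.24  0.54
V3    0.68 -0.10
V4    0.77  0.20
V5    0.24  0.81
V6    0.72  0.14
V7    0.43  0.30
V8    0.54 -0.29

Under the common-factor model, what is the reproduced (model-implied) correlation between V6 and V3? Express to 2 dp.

r̂ = Σ λ_i·λ_j across factors = (0.72)(0.68) + (0.14)(-0.10)
  = +0.4896 -0.0140 = 0.4756

0.48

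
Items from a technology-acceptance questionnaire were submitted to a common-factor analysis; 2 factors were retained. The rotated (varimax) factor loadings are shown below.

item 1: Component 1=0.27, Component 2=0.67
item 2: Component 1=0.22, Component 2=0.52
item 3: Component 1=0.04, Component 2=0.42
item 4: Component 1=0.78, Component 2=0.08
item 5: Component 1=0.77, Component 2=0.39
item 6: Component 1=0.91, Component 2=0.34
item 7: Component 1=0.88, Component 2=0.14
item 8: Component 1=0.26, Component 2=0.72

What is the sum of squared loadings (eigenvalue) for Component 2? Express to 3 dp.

1.708

SS loadings for Component 2 = 0.67² + 0.52² + 0.42² + 0.08² + 0.39² + 0.34² + 0.14² + 0.72² = 0.4489 + 0.2704 + 0.1764 + 0.0064 + 0.1521 + 0.1156 + 0.0196 + 0.5184 = 1.7078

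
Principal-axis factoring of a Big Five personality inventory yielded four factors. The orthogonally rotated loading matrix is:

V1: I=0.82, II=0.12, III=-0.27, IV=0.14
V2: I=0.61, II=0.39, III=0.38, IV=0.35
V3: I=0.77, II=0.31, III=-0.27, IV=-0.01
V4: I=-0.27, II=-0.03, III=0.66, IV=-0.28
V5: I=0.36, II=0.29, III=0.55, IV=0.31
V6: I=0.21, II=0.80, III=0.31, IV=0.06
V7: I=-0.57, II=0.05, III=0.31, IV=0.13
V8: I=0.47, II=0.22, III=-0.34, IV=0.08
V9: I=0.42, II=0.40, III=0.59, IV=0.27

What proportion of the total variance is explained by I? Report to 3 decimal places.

0.290

SS loadings for I = 0.82² + 0.61² + 0.77² + (-0.27)² + 0.36² + 0.21² + (-0.57)² + 0.47² + 0.42² = 2.6062
Proportion of variance = 2.6062 / 9 = 0.2896.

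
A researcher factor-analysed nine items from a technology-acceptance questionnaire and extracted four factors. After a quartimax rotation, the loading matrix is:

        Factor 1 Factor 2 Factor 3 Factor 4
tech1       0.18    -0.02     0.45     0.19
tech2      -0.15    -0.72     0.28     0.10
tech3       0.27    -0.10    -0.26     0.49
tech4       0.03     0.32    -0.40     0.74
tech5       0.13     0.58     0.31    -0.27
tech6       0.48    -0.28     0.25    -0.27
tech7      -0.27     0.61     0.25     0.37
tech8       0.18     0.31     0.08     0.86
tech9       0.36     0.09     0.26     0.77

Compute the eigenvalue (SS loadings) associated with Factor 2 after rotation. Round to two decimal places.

1.52

SS loadings for Factor 2 = (-0.02)² + (-0.72)² + (-0.10)² + 0.32² + 0.58² + (-0.28)² + 0.61² + 0.31² + 0.09² = 0.0004 + 0.5184 + 0.0100 + 0.1024 + 0.3364 + 0.0784 + 0.3721 + 0.0961 + 0.0081 = 1.5223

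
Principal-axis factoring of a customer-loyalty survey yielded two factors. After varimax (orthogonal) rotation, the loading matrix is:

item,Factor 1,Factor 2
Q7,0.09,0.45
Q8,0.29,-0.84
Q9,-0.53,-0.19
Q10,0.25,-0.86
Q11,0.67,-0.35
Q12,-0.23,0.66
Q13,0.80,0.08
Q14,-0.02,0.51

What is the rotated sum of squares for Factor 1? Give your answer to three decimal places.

SS loadings for Factor 1 = 0.09² + 0.29² + (-0.53)² + 0.25² + 0.67² + (-0.23)² + 0.80² + (-0.02)² = 0.0081 + 0.0841 + 0.2809 + 0.0625 + 0.4489 + 0.0529 + 0.6400 + 0.0004 = 1.5778

1.578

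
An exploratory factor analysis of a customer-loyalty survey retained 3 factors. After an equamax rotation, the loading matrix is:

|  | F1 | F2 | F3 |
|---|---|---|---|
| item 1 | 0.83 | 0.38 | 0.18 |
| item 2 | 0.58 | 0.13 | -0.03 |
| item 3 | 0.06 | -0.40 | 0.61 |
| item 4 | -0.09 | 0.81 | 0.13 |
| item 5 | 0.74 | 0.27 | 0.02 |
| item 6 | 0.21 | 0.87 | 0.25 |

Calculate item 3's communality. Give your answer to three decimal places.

h² = 0.06² + (-0.40)² + 0.61² = 0.0036 + 0.1600 + 0.3721 = 0.5357

0.536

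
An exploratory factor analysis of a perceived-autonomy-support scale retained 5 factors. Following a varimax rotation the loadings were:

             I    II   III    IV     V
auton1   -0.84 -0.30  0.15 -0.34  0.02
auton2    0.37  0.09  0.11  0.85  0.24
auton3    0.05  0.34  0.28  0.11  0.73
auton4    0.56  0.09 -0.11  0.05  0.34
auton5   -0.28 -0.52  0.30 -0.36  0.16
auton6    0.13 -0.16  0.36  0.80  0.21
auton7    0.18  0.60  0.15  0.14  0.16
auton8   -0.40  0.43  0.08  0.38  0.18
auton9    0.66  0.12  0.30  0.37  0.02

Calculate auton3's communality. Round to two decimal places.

0.74

h² = 0.05² + 0.34² + 0.28² + 0.11² + 0.73² = 0.0025 + 0.1156 + 0.0784 + 0.0121 + 0.5329 = 0.7415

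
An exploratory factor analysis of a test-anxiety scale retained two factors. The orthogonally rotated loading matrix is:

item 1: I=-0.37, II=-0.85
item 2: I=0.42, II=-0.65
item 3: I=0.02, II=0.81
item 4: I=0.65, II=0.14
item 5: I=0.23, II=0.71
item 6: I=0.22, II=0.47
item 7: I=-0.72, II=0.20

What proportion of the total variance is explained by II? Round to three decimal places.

SS loadings for II = (-0.85)² + (-0.65)² + 0.81² + 0.14² + 0.71² + 0.47² + 0.20² = 2.5857
Proportion of variance = 2.5857 / 7 = 0.3694.

0.369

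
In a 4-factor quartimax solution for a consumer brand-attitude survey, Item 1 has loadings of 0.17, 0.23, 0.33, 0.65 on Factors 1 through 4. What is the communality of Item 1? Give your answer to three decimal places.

h² = 0.17² + 0.23² + 0.33² + 0.65² = 0.0289 + 0.0529 + 0.1089 + 0.4225 = 0.6132

0.613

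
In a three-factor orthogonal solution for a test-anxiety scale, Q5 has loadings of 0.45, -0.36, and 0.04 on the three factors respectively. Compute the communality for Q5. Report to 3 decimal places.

0.334

h² = 0.45² + (-0.36)² + 0.04² = 0.2025 + 0.1296 + 0.0016 = 0.3337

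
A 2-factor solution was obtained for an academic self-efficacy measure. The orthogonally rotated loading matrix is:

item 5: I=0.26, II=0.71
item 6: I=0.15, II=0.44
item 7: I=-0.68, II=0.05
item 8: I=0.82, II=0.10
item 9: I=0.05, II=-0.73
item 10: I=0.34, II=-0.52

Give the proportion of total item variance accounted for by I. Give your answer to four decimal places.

0.2238

SS loadings for I = 0.26² + 0.15² + (-0.68)² + 0.82² + 0.05² + 0.34² = 1.3430
Proportion of variance = 1.3430 / 6 = 0.2238.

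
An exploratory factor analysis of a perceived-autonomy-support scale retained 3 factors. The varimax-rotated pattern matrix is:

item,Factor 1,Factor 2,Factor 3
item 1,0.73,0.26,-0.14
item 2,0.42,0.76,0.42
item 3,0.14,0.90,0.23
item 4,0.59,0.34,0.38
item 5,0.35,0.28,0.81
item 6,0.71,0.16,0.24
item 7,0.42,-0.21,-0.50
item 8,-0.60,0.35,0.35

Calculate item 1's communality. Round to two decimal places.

h² = 0.73² + 0.26² + (-0.14)² = 0.5329 + 0.0676 + 0.0196 = 0.6201

0.62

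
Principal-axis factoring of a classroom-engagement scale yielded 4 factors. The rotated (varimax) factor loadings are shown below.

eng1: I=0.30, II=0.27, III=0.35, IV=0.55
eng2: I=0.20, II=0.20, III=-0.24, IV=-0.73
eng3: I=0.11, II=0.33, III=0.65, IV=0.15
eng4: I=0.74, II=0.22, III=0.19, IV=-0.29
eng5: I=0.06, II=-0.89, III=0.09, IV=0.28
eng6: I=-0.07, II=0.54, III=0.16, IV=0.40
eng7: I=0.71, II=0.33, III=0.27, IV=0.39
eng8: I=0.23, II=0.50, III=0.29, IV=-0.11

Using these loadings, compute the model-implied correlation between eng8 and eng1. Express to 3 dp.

r̂ = Σ λ_i·λ_j across factors = (0.23)(0.30) + (0.50)(0.27) + (0.29)(0.35) + (-0.11)(0.55)
  = +0.0690 +0.1350 +0.1015 -0.0605 = 0.2450

0.245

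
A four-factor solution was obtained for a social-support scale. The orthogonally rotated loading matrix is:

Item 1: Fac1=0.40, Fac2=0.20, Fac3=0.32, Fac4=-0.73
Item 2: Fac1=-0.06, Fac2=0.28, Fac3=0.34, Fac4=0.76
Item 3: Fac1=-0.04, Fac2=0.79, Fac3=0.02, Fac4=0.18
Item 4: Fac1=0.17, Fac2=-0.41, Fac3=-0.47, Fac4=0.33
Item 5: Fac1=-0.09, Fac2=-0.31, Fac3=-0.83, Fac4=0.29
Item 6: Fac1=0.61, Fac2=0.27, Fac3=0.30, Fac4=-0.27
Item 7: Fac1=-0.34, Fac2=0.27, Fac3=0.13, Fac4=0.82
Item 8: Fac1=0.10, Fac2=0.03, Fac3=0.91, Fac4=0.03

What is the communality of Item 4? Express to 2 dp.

h² = 0.17² + (-0.41)² + (-0.47)² + 0.33² = 0.0289 + 0.1681 + 0.2209 + 0.1089 = 0.5268

0.53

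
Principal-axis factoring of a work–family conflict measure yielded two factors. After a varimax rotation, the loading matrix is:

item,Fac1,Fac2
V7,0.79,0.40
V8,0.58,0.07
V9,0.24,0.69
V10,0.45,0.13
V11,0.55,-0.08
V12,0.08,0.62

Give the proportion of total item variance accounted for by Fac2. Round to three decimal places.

0.175

SS loadings for Fac2 = 0.40² + 0.07² + 0.69² + 0.13² + (-0.08)² + 0.62² = 1.0487
Proportion of variance = 1.0487 / 6 = 0.1748.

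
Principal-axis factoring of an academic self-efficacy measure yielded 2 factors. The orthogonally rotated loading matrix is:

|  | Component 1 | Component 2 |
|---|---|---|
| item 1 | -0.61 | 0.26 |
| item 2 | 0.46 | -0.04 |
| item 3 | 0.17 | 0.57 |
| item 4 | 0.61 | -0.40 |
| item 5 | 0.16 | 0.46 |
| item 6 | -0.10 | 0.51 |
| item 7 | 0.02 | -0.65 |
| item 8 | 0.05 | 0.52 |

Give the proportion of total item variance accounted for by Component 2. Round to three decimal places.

SS loadings for Component 2 = 0.26² + (-0.04)² + 0.57² + (-0.40)² + 0.46² + 0.51² + (-0.65)² + 0.52² = 1.7187
Proportion of variance = 1.7187 / 8 = 0.2148.

0.215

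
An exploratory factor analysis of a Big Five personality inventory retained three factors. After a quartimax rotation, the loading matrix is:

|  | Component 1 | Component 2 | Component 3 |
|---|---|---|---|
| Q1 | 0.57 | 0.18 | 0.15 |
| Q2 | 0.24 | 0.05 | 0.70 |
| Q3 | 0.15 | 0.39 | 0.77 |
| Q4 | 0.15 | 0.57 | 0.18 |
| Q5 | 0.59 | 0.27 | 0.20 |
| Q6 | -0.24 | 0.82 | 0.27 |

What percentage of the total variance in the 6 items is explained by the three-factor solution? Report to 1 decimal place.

SS loadings by factor: 0.8332, 1.2572, 1.2507; total = 3.3411.
Total variance with 6 standardized items is 6, so the solution explains 3.3411/6 = 0.5568 = 55.69%.

55.7%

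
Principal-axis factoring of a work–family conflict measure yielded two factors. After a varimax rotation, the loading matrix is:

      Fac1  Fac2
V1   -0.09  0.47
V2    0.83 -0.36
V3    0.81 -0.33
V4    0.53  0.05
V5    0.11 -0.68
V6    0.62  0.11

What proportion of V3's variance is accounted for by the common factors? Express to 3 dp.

h² = 0.81² + (-0.33)² = 0.6561 + 0.1089 = 0.7650

0.765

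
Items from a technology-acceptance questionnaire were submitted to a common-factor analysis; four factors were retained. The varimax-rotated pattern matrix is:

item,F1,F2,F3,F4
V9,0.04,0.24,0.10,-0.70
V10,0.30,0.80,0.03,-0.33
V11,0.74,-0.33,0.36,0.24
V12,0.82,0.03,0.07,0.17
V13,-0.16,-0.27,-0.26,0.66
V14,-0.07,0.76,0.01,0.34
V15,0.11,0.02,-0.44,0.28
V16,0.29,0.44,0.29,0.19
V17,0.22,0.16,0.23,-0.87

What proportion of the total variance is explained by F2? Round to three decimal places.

0.186

SS loadings for F2 = 0.24² + 0.80² + (-0.33)² + 0.03² + (-0.27)² + 0.76² + 0.02² + 0.44² + 0.16² = 1.6775
Proportion of variance = 1.6775 / 9 = 0.1864.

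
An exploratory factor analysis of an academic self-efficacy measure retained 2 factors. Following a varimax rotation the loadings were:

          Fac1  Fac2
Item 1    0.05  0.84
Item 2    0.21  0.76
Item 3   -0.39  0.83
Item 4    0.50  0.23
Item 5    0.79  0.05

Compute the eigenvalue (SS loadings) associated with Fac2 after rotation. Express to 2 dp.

SS loadings for Fac2 = 0.84² + 0.76² + 0.83² + 0.23² + 0.05² = 0.7056 + 0.5776 + 0.6889 + 0.0529 + 0.0025 = 2.0275

2.03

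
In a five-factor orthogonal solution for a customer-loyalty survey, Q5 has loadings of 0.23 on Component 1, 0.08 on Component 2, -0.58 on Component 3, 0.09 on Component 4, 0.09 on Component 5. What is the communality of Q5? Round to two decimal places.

0.41

h² = 0.23² + 0.08² + (-0.58)² + 0.09² + 0.09² = 0.0529 + 0.0064 + 0.3364 + 0.0081 + 0.0081 = 0.4119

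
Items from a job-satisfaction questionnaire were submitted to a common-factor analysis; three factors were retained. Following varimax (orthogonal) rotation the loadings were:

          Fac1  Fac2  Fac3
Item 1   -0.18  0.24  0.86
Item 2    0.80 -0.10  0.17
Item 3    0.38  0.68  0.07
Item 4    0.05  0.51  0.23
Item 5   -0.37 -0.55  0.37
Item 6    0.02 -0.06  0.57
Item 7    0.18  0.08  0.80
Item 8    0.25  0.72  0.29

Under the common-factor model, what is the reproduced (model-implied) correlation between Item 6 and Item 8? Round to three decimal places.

r̂ = Σ λ_i·λ_j across factors = (0.02)(0.25) + (-0.06)(0.72) + (0.57)(0.29)
  = +0.0050 -0.0432 +0.1653 = 0.1271

0.127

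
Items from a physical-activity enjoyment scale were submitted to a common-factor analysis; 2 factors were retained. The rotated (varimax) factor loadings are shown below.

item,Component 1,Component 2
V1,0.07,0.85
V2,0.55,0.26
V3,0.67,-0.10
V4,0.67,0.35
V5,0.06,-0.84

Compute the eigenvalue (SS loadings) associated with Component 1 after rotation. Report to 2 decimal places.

SS loadings for Component 1 = 0.07² + 0.55² + 0.67² + 0.67² + 0.06² = 0.0049 + 0.3025 + 0.4489 + 0.4489 + 0.0036 = 1.2088

1.21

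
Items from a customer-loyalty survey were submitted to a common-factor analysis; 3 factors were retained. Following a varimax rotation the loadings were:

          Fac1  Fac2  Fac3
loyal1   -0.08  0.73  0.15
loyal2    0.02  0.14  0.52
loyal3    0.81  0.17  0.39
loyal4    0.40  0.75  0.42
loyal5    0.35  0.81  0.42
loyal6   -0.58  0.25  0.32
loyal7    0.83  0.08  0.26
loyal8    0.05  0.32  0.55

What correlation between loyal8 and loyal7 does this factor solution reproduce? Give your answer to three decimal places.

r̂ = Σ λ_i·λ_j across factors = (0.05)(0.83) + (0.32)(0.08) + (0.55)(0.26)
  = +0.0415 +0.0256 +0.1430 = 0.2101

0.210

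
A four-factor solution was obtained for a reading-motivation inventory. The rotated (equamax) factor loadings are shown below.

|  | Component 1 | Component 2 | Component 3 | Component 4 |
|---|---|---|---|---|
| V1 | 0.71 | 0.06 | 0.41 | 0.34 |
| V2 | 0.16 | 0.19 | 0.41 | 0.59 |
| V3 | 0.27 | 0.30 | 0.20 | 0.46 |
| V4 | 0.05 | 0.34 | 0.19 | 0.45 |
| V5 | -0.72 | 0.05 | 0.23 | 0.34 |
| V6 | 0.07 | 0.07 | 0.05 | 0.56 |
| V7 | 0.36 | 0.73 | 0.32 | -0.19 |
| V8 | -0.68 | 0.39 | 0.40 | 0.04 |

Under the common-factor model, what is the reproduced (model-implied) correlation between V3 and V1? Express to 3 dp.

0.448

r̂ = Σ λ_i·λ_j across factors = (0.27)(0.71) + (0.30)(0.06) + (0.20)(0.41) + (0.46)(0.34)
  = +0.1917 +0.0180 +0.0820 +0.1564 = 0.4481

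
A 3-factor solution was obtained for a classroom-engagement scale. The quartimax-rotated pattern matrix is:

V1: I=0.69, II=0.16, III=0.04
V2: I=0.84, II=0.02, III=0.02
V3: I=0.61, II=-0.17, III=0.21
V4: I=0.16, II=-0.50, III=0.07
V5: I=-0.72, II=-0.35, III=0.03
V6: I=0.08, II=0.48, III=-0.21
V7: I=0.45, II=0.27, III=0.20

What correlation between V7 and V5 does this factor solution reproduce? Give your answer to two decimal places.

-0.41

r̂ = Σ λ_i·λ_j across factors = (0.45)(-0.72) + (0.27)(-0.35) + (0.20)(0.03)
  = -0.3240 -0.0945 +0.0060 = -0.4125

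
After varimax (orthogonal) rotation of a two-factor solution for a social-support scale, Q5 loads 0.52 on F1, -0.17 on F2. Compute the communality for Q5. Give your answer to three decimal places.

0.299

h² = 0.52² + (-0.17)² = 0.2704 + 0.0289 = 0.2993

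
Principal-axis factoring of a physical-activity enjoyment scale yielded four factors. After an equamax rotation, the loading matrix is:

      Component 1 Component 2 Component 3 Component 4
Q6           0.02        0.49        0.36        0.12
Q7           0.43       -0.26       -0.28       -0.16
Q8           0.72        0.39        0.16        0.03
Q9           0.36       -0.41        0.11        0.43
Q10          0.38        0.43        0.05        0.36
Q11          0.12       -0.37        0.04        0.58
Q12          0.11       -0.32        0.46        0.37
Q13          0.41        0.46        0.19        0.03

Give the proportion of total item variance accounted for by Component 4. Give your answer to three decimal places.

SS loadings for Component 4 = 0.12² + (-0.16)² + 0.03² + 0.43² + 0.36² + 0.58² + 0.37² + 0.03² = 0.8296
Proportion of variance = 0.8296 / 8 = 0.1037.

0.104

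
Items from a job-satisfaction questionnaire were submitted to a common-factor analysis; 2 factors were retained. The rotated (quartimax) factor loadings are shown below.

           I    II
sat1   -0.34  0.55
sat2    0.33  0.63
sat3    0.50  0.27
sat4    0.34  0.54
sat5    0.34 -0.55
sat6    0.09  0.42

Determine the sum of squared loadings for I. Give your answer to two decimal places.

SS loadings for I = (-0.34)² + 0.33² + 0.50² + 0.34² + 0.34² + 0.09² = 0.1156 + 0.1089 + 0.2500 + 0.1156 + 0.1156 + 0.0081 = 0.7138

0.71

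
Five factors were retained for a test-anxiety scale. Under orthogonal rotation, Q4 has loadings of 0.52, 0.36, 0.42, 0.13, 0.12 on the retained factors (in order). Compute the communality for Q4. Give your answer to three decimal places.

h² = 0.52² + 0.36² + 0.42² + 0.13² + 0.12² = 0.2704 + 0.1296 + 0.1764 + 0.0169 + 0.0144 = 0.6077

0.608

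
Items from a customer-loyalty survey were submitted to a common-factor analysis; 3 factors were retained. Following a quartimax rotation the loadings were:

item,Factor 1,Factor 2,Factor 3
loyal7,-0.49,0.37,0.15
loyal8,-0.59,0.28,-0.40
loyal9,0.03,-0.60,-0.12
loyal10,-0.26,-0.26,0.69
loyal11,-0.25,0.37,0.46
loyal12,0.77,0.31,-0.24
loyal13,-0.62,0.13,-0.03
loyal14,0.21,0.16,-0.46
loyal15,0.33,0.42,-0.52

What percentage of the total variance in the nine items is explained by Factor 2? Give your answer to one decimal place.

12.2%

SS loadings for Factor 2 = 0.37² + 0.28² + (-0.60)² + (-0.26)² + 0.37² + 0.31² + 0.13² + 0.16² + 0.42² = 1.0948
With 9 standardized items, total variance = 9. Proportion = 1.0948/9 = 0.1216 → 12.16%.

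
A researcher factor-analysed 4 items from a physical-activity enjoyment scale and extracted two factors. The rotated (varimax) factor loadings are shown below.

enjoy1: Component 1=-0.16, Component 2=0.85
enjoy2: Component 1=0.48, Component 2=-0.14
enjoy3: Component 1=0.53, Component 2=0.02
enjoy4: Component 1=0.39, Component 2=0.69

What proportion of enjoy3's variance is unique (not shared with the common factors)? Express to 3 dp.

h² = 0.53² + 0.02² = 0.2809 + 0.0004 = 0.2813
Uniqueness u² = 1 − h² = 1 − 0.2813 = 0.7187

0.719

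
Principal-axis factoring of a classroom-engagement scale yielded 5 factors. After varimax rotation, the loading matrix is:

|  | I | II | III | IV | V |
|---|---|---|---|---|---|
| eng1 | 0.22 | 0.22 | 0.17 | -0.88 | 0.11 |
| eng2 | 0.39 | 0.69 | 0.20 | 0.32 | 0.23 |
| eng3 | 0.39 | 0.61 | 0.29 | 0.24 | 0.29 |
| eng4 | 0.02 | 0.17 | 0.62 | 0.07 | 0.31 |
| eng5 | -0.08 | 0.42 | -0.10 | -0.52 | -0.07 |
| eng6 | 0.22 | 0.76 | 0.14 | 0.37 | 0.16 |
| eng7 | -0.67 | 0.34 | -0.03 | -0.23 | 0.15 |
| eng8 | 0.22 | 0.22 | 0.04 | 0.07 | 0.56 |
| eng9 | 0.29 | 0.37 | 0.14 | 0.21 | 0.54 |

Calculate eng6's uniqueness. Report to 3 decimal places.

h² = 0.22² + 0.76² + 0.14² + 0.37² + 0.16² = 0.0484 + 0.5776 + 0.0196 + 0.1369 + 0.0256 = 0.8081
Uniqueness u² = 1 − h² = 1 − 0.8081 = 0.1919

0.192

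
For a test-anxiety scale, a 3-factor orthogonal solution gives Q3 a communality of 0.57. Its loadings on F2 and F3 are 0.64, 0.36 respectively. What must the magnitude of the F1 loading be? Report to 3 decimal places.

Under orthogonal rotation h² = Σλ², so λ_F1² = h² − (0.5392) = 0.57 − 0.5392 = 0.0308.
|λ| = √0.0308 = 0.1755.

0.175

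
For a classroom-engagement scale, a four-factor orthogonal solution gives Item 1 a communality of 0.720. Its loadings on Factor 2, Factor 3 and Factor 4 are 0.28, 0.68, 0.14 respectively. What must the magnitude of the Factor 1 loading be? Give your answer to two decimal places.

Under orthogonal rotation h² = Σλ², so λ_Factor 1² = h² − (0.5604) = 0.720 − 0.5604 = 0.1596.
|λ| = √0.1596 = 0.3995.

0.40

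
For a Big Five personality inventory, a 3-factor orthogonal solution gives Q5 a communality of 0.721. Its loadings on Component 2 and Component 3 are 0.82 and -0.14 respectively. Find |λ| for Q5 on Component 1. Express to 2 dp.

0.17

Under orthogonal rotation h² = Σλ², so λ_Component 1² = h² − (0.6920) = 0.721 − 0.6920 = 0.0290.
|λ| = √0.0290 = 0.1703.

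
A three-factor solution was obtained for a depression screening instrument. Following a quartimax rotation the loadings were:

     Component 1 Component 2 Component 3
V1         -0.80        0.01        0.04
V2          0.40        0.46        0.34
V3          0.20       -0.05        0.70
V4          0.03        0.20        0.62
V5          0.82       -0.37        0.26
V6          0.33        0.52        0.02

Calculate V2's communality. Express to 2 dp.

0.49

h² = 0.40² + 0.46² + 0.34² = 0.1600 + 0.2116 + 0.1156 = 0.4872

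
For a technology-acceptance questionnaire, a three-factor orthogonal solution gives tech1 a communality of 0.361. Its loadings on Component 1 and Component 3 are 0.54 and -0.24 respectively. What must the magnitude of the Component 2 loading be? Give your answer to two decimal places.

Under orthogonal rotation h² = Σλ², so λ_Component 2² = h² − (0.3492) = 0.361 − 0.3492 = 0.0118.
|λ| = √0.0118 = 0.1086.

0.11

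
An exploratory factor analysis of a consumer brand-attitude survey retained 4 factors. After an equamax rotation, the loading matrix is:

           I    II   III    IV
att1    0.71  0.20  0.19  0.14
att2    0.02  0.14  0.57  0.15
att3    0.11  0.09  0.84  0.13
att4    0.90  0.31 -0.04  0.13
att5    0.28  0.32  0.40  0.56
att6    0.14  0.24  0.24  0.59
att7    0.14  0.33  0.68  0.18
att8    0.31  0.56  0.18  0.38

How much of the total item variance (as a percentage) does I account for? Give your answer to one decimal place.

SS loadings for I = 0.71² + 0.02² + 0.11² + 0.90² + 0.28² + 0.14² + 0.14² + 0.31² = 1.5403
With 8 standardized items, total variance = 8. Proportion = 1.5403/8 = 0.1925 → 19.25%.

19.3%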